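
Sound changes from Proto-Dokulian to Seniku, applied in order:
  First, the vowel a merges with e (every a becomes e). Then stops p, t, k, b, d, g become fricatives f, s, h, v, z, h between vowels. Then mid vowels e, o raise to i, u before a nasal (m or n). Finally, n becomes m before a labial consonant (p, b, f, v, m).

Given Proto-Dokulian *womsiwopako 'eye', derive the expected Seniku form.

Seniku: *womsiwopako > womsiwopeko > womsiwofeho > wumsiwofeho  (by vowel merger, intervocalic lenition, pre-nasal raising)

wumsiwofeho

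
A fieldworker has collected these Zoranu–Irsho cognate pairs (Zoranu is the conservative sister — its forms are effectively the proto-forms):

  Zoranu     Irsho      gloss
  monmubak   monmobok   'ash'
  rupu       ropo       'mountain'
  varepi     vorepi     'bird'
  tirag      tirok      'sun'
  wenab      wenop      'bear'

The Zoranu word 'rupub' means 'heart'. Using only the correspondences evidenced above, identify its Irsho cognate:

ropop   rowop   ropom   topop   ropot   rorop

rupu ~ ropo — Zoranu u corresponds to Irsho o after a consonant, before a labial obstruent.
monmubak ~ monmobok — Zoranu u corresponds to Irsho o after a consonant, before a labial obstruent.
wenab ~ wenop — Zoranu b corresponds to Irsho p word-finally.
Applying these to Zoranu 'rupub':
  rupub → ropub   (u→o after a consonant, before a labial obstruent)
  ropub → ropob   (u→o after a consonant, before a labial obstruent)
  ropob → ropop   (b→p word-finally)
So the Irsho cognate is 'ropop'.

ropop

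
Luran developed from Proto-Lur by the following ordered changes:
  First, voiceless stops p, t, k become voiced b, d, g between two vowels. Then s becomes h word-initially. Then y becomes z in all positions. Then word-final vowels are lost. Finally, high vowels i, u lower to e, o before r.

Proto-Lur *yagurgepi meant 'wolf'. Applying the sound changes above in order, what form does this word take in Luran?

zagorgeb

Luran: start from *yagurgepi.
  rule 1 (intervocalic voicing): yagurgepi → yagurgebi
  rule 2: no change — yagurgebi
  rule 3 (unconditioned shift): yagurgebi → zagurgebi
  rule 4 (apocope): zagurgebi → zagurgeb
  rule 5 (pre-rhotic lowering): zagurgeb → zagorgeb
  ⇒ Luran zagorgeb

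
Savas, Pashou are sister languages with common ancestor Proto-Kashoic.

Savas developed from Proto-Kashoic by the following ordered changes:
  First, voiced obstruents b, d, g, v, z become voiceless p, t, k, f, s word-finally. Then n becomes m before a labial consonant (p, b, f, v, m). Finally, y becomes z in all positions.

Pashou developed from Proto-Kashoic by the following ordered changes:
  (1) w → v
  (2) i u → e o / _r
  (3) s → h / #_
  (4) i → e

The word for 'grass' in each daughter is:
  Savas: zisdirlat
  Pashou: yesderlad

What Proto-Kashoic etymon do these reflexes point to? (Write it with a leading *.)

Position 1: Savas has z, Pashou has y. Pashou preserves y here (none of its changes turn any other segment into y), so the proto-segment is *y.
Position 9: Savas has t, Pashou has d. Pashou preserves d here (none of its changes turn any other segment into d), so the proto-segment is *d.
Position 5: Savas has i, Pashou has e. Savas preserves i here (none of its changes turn any other segment into i), so the proto-segment is *i.
This points to *yisdirlad. Verify forward in each daughter:
Savas: *yisdirlad
  yisdirlad → yisdirlat   [final devoicing]
  yisdirlat (rule 2 does not apply)
  yisdirlat → zisdirlat   [unconditioned shift]
  giving Savas zisdirlat.
Pashou: *yisdirlad > yisderlad > yesderlad  (by pre-rhotic lowering, vowel merger)
*yisdirlad is the unique common source.

*yisdirlad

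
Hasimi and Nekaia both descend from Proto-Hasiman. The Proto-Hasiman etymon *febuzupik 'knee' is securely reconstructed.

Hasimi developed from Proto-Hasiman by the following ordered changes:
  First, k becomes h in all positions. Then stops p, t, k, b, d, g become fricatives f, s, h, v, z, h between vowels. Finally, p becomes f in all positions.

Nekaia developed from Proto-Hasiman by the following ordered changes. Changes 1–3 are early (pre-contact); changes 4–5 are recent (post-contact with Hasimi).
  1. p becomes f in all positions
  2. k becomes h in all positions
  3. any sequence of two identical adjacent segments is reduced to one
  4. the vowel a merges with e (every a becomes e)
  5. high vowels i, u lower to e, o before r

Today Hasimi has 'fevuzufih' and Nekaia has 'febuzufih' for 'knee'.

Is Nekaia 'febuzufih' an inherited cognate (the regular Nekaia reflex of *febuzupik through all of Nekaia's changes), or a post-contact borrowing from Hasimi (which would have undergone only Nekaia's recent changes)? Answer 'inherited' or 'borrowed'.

If inherited, *febuzupik would pass through all of Nekaia's changes:
Nekaia: start from *febuzupik.
  rule 1 (unconditioned shift): febuzupik → febuzufik
  rule 2 (unconditioned shift): febuzufik → febuzufih
  rule 3: no change — febuzufih
  rule 4: no change — febuzufih
  rule 5: no change — febuzufih
  ⇒ Nekaia febuzufih
If borrowed from Hasimi 'fevuzufih' after the early changes, it would undergo only the recent ones:
  rule 4 (vowel merger): no change (fevuzufih)
  rule 5 (pre-rhotic lowering): no change (fevuzufih)
  ⇒ as a loan: fevuzufih
Nekaia 'febuzufih' matches the inherited outcome exactly, so it is an inherited cognate, not a loan.

inherited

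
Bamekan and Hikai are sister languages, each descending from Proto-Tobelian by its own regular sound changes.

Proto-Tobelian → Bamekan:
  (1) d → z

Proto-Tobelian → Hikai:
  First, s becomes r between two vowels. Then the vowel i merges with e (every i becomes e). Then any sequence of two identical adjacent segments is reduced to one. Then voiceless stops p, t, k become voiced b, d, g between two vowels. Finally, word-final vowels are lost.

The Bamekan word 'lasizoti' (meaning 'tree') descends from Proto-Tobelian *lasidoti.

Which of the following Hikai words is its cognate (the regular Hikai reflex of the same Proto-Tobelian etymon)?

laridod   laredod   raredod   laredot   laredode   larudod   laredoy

Hikai: *lasidoti
  lasidoti → laridoti   [rhotacism]
  laridoti → laredote   [vowel merger]
  laredote (rule 3 does not apply)
  laredote → laredode   [intervocalic voicing]
  laredode → laredod   [apocope]
  giving Hikai laredod.
Among the options, 'laredod' alone shows every Hikai change applied in order.

laredod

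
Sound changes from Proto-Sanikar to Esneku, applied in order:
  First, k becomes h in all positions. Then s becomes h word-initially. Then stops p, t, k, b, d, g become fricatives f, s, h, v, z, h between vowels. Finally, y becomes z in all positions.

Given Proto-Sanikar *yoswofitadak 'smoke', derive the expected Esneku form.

zoswofisazah

Esneku: start from *yoswofitadak.
  rule 1 (unconditioned shift): yoswofitadak → yoswofitadah
  rule 2: no change — yoswofitadah
  rule 3 (intervocalic lenition): yoswofitadah → yoswofisazah
  rule 4 (unconditioned shift): yoswofisazah → zoswofisazah
  ⇒ Esneku zoswofisazah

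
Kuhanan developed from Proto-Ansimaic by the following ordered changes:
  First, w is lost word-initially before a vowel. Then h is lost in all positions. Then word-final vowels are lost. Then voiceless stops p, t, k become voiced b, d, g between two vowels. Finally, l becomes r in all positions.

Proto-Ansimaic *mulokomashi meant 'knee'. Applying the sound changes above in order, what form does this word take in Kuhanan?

murogomas

Kuhanan: start from *mulokomashi.
  rule 1: no change — mulokomashi
  rule 2 (h-loss): mulokomashi → mulokomasi
  rule 3 (apocope): mulokomasi → mulokomas
  rule 4 (intervocalic voicing): mulokomas → mulogomas
  rule 5 (unconditioned shift): mulogomas → murogomas
  ⇒ Kuhanan murogomas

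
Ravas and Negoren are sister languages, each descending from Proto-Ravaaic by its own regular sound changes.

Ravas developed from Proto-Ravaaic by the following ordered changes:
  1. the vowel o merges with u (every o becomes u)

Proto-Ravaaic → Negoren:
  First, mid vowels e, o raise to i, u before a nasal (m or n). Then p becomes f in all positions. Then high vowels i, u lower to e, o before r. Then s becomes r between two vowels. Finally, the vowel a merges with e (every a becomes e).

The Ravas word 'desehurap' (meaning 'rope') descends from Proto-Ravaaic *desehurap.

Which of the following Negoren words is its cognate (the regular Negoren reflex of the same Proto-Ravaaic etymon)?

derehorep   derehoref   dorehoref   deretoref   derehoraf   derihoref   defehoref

derehoref

Negoren: *desehurap > desehuraf > desehoraf > derehoraf > derehoref  (by unconditioned shift, pre-rhotic lowering, rhotacism, vowel merger)
Only 'derehoref' matches the regular Negoren development of *desehurap.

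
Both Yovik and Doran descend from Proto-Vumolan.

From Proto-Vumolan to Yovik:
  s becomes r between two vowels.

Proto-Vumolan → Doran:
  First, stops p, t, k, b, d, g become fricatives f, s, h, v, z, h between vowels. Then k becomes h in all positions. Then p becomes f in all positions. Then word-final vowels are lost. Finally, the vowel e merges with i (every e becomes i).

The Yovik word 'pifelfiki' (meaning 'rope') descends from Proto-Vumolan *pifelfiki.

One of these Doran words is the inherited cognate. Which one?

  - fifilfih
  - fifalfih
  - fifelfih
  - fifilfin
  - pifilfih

fifilfih

Doran: *pifelfiki
  pifelfiki → pifelfihi   [intervocalic lenition]
  pifelfihi (rule 2 does not apply)
  pifelfihi → fifelfihi   [unconditioned shift]
  fifelfihi → fifelfih   [apocope]
  fifelfih → fifilfih   [vowel merger]
  giving Doran fifilfih.
The other candidates each miss or misapply at least one Doran change.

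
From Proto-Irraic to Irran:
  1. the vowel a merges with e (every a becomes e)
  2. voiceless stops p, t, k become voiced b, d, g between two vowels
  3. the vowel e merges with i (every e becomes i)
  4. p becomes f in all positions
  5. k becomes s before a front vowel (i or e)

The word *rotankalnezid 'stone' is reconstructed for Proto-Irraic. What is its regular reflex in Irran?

Irran: start from *rotankalnezid.
  rule 1 (vowel merger): rotankalnezid → rotenkelnezid
  rule 2 (intervocalic voicing): rotenkelnezid → rodenkelnezid
  rule 3 (vowel merger): rodenkelnezid → rodinkilnizid
  rule 4: no change — rodinkilnizid
  rule 5 (palatalisation): rodinkilnizid → rodinsilnizid
  ⇒ Irran rodinsilnizid

rodinsilnizid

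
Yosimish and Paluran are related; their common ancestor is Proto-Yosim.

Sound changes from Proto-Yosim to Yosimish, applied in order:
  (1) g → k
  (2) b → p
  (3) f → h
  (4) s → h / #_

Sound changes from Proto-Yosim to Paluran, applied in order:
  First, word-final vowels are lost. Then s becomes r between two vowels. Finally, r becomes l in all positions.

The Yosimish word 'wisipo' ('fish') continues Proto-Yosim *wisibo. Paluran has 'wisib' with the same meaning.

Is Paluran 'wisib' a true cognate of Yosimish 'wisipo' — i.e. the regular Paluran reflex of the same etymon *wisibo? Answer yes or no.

Derive the expected Paluran reflex of *wisibo:
Paluran: *wisibo > wisib > wirib > wilib  (by apocope, rhotacism, unconditioned shift)
The regular Paluran reflex would be 'wilib', but the attested form is 'wisib'. The correspondence is irregular, so they are not cognates (the Paluran form has a different source).

no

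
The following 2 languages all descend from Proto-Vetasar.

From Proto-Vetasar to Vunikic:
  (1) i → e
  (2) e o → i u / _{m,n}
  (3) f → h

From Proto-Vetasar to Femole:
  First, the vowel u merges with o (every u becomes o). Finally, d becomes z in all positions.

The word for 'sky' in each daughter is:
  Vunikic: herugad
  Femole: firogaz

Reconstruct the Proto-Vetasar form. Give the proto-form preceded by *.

Position 4: Vunikic has u, Femole has o. Taking the neighbouring segments as reconstructed: Vunikic u can only go back to *u; Femole o could go back to *o or *u — the one source consistent with every daughter is *u.
Position 7: Vunikic has d, Femole has z. Vunikic preserves d here (none of its changes turn any other segment into d), so the proto-segment is *d.
Position 1: Vunikic has h, Femole has f. Femole preserves f here (none of its changes turn any other segment into f), so the proto-segment is *f.
Verify the candidate proto-form against each daughter:
Vunikic: *firugad
  firugad → ferugad   [vowel merger]
  ferugad (rule 2 does not apply)
  ferugad → herugad   [unconditioned shift]
  giving Vunikic herugad.
Femole: start from *firugad.
  rule 1 (vowel merger): firugad → firogad
  rule 2 (unconditioned shift): firogad → firogaz
  ⇒ Femole firogaz
*firugad is the unique common source.

*firugad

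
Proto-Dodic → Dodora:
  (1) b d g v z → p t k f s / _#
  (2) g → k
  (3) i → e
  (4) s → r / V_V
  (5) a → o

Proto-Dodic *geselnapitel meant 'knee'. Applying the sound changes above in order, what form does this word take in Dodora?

Dodora: start from *geselnapitel.
  rule 1: no change — geselnapitel
  rule 2 (unconditioned shift): geselnapitel → keselnapitel
  rule 3 (vowel merger): keselnapitel → keselnapetel
  rule 4 (rhotacism): keselnapetel → kerelnapetel
  rule 5 (vowel merger): kerelnapetel → kerelnopetel
  ⇒ Dodora kerelnopetel

kerelnopetel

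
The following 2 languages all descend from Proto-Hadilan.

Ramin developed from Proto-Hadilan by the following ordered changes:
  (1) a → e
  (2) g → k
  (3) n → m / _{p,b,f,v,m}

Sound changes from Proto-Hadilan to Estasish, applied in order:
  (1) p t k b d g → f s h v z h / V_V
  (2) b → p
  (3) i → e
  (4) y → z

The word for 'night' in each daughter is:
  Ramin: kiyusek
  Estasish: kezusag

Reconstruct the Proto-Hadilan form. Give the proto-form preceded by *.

*kiyusag

Position 6: Ramin has e, Estasish has a. Estasish preserves a here (none of its changes turn any other segment into a), so the proto-segment is *a.
Position 7: Ramin has k, Estasish has g. Estasish preserves g here (none of its changes turn any other segment into g), so the proto-segment is *g.
Continuing position by position gives *kiyusag; check it forward:
Ramin: *kiyusag
  kiyusag → kiyuseg   [vowel merger]
  kiyuseg → kiyusek   [unconditioned shift]
  kiyusek (rule 3 does not apply)
  giving Ramin kiyusek.
Estasish: start from *kiyusag.
  rule 1: no change — kiyusag
  rule 2: no change — kiyusag
  rule 3 (vowel merger): kiyusag → keyusag
  rule 4 (unconditioned shift): keyusag → kezusag
  ⇒ Estasish kezusag
No other proto-form is consistent with every reflex, so the reconstruction is *kiyusag.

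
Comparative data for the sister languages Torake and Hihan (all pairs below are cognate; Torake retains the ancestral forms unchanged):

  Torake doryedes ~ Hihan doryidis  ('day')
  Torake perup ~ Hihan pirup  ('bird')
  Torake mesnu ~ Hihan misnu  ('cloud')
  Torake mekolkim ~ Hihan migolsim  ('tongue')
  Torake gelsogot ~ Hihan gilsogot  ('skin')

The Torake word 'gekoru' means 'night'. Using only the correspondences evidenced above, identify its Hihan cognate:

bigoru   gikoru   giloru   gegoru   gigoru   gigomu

doryedes ~ doryidis, mesnu ~ misnu — Torake e corresponds to Hihan i after a consonant, before a consonant other than r, m, n, p, b, f, v.
mekolkim ~ migolsim — Torake k corresponds to Hihan g between vowels (before a back vowel).
Applying these to Torake 'gekoru':
  gekoru → gikoru   (e→i after a consonant, before a consonant other than r, m, n, p, b, f, v)
  gikoru → gigoru   (k→g between vowels (before a back vowel))
So the Hihan cognate is 'gigoru'.

gigoru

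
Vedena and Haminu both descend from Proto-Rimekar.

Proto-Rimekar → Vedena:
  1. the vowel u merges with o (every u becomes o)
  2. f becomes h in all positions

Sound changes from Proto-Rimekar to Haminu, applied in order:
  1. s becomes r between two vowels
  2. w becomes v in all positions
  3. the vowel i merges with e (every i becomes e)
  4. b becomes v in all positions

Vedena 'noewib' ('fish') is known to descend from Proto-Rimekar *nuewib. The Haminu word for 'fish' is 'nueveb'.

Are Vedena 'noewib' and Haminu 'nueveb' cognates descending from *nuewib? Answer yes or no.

no

Derive the expected Haminu reflex of *nuewib:
Haminu: *nuewib
  nuewib (rule 1 does not apply)
  nuewib → nuevib   [unconditioned shift]
  nuevib → nueveb   [vowel merger]
  nueveb → nuevev   [unconditioned shift]
  giving Haminu nuevev.
The regular Haminu reflex would be 'nuevev', but the attested form is 'nueveb'. The correspondence is irregular, so they are not cognates (the Haminu form has a different source).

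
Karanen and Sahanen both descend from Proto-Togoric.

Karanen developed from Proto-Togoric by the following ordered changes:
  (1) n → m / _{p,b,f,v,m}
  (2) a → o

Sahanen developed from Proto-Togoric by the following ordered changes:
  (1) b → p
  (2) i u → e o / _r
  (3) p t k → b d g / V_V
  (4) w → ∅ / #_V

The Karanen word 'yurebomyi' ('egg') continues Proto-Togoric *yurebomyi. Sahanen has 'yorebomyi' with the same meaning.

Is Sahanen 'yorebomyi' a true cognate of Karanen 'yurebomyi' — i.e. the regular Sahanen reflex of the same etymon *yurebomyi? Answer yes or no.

Derive the expected Sahanen reflex of *yurebomyi:
Sahanen: start from *yurebomyi.
  rule 1 (unconditioned shift): yurebomyi → yurepomyi
  rule 2 (pre-rhotic lowering): yurepomyi → yorepomyi
  rule 3 (intervocalic voicing): yorepomyi → yorebomyi
  rule 4: no change — yorebomyi
  ⇒ Sahanen yorebomyi
Sahanen 'yorebomyi' matches the regular reflex exactly, so the pair is cognate.

yes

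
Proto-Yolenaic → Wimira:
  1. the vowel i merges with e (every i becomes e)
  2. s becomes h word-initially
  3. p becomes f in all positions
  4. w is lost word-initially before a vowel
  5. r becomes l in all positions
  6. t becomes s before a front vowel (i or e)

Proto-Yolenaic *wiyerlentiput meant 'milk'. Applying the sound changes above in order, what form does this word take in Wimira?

Wimira: *wiyerlentiput > weyerlenteput > weyerlentefut > eyerlentefut > eyellentefut > eyellensefut  (by vowel merger, unconditioned shift, glide loss, unconditioned shift, palatalisation)

eyellensefut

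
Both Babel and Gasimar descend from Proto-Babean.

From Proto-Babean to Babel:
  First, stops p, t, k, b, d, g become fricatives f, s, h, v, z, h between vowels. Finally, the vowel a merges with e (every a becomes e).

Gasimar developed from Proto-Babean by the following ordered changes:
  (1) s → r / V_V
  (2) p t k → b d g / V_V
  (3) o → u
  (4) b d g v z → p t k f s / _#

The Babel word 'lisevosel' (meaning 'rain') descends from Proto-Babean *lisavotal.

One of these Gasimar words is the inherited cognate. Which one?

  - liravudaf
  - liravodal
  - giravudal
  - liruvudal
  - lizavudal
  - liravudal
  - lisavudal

Gasimar: *lisavotal > liravotal > liravodal > liravudal  (by rhotacism, intervocalic voicing, vowel merger)
The other candidates each miss or misapply at least one Gasimar change.

liravudal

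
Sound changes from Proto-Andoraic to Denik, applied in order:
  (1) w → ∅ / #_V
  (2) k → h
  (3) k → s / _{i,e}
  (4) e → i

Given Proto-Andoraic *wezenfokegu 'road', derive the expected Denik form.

izinfohigu

Denik: *wezenfokegu
  wezenfokegu → ezenfokegu   [glide loss]
  ezenfokegu → ezenfohegu   [unconditioned shift]
  ezenfohegu (rule 3 does not apply)
  ezenfohegu → izinfohigu   [vowel merger]
  giving Denik izinfohigu.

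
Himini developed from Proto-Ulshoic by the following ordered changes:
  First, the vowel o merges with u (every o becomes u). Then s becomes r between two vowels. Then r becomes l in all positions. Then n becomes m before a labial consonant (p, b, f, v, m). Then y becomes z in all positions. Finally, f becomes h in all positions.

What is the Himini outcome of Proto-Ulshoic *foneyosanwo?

hunezulanwu

Himini: *foneyosanwo
  foneyosanwo → funeyusanwu   [vowel merger]
  funeyusanwu → funeyuranwu   [rhotacism]
  funeyuranwu → funeyulanwu   [unconditioned shift]
  funeyulanwu (rule 4 does not apply)
  funeyulanwu → funezulanwu   [unconditioned shift]
  funezulanwu → hunezulanwu   [unconditioned shift]
  giving Himini hunezulanwu.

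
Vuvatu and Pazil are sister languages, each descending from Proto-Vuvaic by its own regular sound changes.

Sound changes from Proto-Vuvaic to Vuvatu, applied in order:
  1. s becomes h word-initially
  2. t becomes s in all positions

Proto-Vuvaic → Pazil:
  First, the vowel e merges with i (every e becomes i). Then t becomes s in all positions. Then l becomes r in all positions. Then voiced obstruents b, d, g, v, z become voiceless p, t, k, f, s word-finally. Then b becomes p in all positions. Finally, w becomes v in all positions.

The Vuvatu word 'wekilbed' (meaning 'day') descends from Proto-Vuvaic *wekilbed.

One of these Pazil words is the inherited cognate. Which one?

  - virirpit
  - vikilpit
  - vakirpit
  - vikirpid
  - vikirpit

vikirpit

Pazil: start from *wekilbed.
  rule 1 (vowel merger): wekilbed → wikilbid
  rule 2: no change — wikilbid
  rule 3 (unconditioned shift): wikilbid → wikirbid
  rule 4 (final devoicing): wikirbid → wikirbit
  rule 5 (unconditioned shift): wikirbit → wikirpit
  rule 6 (unconditioned shift): wikirpit → vikirpit
  ⇒ Pazil vikirpit
The other candidates each miss or misapply at least one Pazil change.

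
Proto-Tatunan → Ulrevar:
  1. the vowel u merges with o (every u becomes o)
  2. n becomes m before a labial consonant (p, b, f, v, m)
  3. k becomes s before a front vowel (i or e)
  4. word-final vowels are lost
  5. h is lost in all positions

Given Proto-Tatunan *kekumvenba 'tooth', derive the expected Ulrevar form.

Ulrevar: *kekumvenba > kekomvenba > kekomvemba > sekomvemba > sekomvemb  (by vowel merger, nasal place assimilation, palatalisation, apocope)

sekomvemb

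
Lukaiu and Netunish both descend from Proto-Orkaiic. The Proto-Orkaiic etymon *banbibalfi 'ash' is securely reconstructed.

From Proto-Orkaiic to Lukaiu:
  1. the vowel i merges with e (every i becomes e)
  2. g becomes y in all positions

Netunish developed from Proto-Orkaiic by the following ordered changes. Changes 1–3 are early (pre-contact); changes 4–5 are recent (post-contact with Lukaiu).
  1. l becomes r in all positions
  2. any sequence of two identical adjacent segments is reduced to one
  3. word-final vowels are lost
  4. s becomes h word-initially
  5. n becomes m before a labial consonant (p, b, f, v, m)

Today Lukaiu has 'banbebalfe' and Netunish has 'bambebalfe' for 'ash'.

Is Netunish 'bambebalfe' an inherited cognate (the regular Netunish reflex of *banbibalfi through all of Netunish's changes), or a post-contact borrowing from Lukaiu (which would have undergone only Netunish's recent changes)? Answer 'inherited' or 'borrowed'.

borrowed

If inherited, *banbibalfi would pass through all of Netunish's changes:
Netunish: *banbibalfi > banbibarfi > banbibarf > bambibarf  (by unconditioned shift, apocope, nasal place assimilation)
If borrowed from Lukaiu 'banbebalfe' after the early changes, it would undergo only the recent ones:
  rule 4 (debuccalisation): no change (banbebalfe)
  rule 5 (nasal place assimilation): banbebalfe → bambebalfe
  ⇒ as a loan: bambebalfe
Netunish 'bambebalfe' matches the loan outcome 'bambebalfe', not the inherited 'bambibarf' — it skipped the early Netunish changes, so it was borrowed from Lukaiu.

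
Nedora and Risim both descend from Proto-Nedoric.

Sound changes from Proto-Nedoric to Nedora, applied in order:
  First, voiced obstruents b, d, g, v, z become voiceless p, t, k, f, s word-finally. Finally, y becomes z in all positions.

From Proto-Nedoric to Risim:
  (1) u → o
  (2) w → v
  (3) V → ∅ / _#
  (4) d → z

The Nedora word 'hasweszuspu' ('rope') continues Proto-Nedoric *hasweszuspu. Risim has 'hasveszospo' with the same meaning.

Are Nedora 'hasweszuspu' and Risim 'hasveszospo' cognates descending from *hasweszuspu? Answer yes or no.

no

Derive the expected Risim reflex of *hasweszuspu:
Risim: start from *hasweszuspu.
  rule 1 (vowel merger): hasweszuspu → hasweszospo
  rule 2 (unconditioned shift): hasweszospo → hasveszospo
  rule 3 (apocope): hasveszospo → hasveszosp
  rule 4: no change — hasveszosp
  ⇒ Risim hasveszosp
The regular Risim reflex would be 'hasveszosp', but the attested form is 'hasveszospo'. The correspondence is irregular, so they are not cognates (the Risim form has a different source).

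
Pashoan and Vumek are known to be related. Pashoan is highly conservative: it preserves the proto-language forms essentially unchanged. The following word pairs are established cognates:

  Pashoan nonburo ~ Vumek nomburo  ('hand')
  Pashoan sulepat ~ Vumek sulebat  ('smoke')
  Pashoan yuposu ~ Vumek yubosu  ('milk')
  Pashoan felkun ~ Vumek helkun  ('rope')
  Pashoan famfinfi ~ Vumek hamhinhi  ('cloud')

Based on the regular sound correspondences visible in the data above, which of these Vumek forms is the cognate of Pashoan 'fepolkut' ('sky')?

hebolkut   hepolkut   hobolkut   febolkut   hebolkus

felkun ~ helkun — Pashoan f corresponds to Vumek h word-initially before a front vowel.
yuposu ~ yubosu — Pashoan p corresponds to Vumek b between vowels (before a back vowel).
Applying these to Pashoan 'fepolkut':
  fepolkut → hepolkut   (f→h word-initially before a front vowel)
  hepolkut → hebolkut   (p→b between vowels (before a back vowel))
So the Vumek cognate is 'hebolkut'.

hebolkut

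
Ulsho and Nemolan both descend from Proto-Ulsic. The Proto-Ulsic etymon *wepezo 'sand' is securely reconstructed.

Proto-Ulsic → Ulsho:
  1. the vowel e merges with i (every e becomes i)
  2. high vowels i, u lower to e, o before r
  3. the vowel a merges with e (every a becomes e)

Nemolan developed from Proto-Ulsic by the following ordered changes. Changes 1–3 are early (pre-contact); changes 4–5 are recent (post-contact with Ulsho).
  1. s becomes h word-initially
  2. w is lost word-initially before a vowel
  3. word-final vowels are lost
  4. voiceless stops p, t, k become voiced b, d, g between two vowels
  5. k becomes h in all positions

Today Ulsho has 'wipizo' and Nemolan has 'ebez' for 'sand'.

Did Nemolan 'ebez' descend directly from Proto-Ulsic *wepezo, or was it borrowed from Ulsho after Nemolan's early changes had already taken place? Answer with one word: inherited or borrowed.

inherited

If inherited, *wepezo would pass through all of Nemolan's changes:
Nemolan: start from *wepezo.
  rule 1: no change — wepezo
  rule 2 (glide loss): wepezo → epezo
  rule 3 (apocope): epezo → epez
  rule 4 (intervocalic voicing): epez → ebez
  rule 5: no change — ebez
  ⇒ Nemolan ebez
If borrowed from Ulsho 'wipizo' after the early changes, it would undergo only the recent ones:
  rule 4 (intervocalic voicing): wipizo → wibizo
  rule 5 (unconditioned shift): no change (wibizo)
  ⇒ as a loan: wibizo
Nemolan 'ebez' matches the inherited outcome exactly, so it is an inherited cognate, not a loan.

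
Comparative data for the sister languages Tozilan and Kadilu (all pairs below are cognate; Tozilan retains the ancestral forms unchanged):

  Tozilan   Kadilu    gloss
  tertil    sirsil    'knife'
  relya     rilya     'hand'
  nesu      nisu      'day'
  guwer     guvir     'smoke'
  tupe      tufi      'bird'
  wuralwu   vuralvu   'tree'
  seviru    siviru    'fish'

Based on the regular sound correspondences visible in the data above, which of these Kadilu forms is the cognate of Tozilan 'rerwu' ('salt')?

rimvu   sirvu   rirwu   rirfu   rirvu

tertil ~ sirsil, guwer ~ guvir — Tozilan e corresponds to Kadilu i after a consonant, before r.
wuralwu ~ vuralvu — Tozilan w corresponds to Kadilu v after a consonant, before a back vowel.
Applying these to Tozilan 'rerwu':
  rerwu → rirwu   (e→i after a consonant, before r)
  rirwu → rirvu   (w→v after a consonant, before a back vowel)
So the Kadilu cognate is 'rirvu'.

rirvu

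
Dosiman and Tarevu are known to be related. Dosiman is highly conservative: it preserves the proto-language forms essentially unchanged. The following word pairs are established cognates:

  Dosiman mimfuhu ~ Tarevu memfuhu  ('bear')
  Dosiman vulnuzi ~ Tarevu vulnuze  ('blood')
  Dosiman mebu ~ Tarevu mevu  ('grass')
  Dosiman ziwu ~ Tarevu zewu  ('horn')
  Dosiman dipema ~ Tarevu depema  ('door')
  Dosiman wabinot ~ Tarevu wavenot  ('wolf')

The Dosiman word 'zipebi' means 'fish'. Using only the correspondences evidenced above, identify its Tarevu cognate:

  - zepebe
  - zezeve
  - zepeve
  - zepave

dipema ~ depema — Dosiman i corresponds to Tarevu e after a consonant, before a labial obstruent.
wabinot ~ wavenot — Dosiman b corresponds to Tarevu v between vowels (before a front vowel).
vulnuzi ~ vulnuze — Dosiman i corresponds to Tarevu e word-finally.
Applying these to Dosiman 'zipebi':
  zipebi → zepebi   (i→e after a consonant, before a labial obstruent)
  zepebi → zepevi   (b→v between vowels (before a front vowel))
  zepevi → zepeve   (i→e word-finally)
So the Tarevu cognate is 'zepeve'.

zepeve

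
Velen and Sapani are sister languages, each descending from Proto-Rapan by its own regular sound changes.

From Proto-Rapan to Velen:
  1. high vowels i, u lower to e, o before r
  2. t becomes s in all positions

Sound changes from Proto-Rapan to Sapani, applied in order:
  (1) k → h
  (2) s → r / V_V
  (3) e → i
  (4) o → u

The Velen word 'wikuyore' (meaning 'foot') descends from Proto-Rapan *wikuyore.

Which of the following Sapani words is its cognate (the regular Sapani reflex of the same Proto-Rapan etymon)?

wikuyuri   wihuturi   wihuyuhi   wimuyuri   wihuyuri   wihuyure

Sapani: *wikuyore > wihuyore > wihuyori > wihuyuri  (by unconditioned shift, vowel merger, vowel merger)

wihuyuri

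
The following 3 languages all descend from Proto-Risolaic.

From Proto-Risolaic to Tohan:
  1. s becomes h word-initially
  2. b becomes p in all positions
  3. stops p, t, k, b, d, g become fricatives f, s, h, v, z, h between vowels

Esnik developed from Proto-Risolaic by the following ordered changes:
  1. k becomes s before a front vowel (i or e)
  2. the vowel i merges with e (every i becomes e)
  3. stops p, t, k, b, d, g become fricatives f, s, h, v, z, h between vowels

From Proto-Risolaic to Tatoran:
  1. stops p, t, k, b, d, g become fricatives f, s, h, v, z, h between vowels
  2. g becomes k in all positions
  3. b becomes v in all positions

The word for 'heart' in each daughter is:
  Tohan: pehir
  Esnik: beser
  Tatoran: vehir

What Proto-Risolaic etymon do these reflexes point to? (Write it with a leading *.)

Position 3: Tohan has h, Esnik has s, Tatoran has h. Taking the neighbouring segments as reconstructed: Tohan h could go back to *k or *g or *h; Esnik s could go back to *t or *k or *s; Tatoran h could go back to *k or *g or *h — the one source consistent with every daughter is *k.
Position 1: Tohan has p, Esnik has b, Tatoran has v. Esnik preserves b here (none of its changes turn any other segment into b), so the proto-segment is *b.
Position 4: Tohan has i, Esnik has e, Tatoran has i. Tohan preserves i here (none of its changes turn any other segment into i), so the proto-segment is *i.
The remaining positions agree across the daughters. Check the candidate against every language:
Tohan: *bekir
  bekir (rule 1 does not apply)
  bekir → pekir   [unconditioned shift]
  pekir → pehir   [intervocalic lenition]
  giving Tohan pehir.
Esnik: *bekir
  bekir → besir   [palatalisation]
  besir → beser   [vowel merger]
  beser (rule 3 does not apply)
  giving Esnik beser.
Tatoran: *bekir > behir > vehir  (by intervocalic lenition, unconditioned shift)
No other proto-form is consistent with every reflex, so the reconstruction is *bekir.

*bekir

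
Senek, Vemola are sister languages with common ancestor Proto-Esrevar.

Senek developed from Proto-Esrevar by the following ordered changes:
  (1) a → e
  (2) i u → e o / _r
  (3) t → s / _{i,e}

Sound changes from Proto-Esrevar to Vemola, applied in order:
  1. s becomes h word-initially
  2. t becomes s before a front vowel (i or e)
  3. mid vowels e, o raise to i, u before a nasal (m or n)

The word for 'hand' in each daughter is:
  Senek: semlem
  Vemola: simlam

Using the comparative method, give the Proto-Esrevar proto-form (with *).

*temlam

Position 5: Senek has e, Vemola has a. Vemola preserves a here (none of its changes turn any other segment into a), so the proto-segment is *a.
Position 2: Senek has e, Vemola has i. Taking the neighbouring segments as reconstructed: Senek e could go back to *a or *e; Vemola i could go back to *e or *i — the one source consistent with every daughter is *e.
Verify the candidate proto-form against each daughter:
Senek: *temlam > temlem > semlem  (by vowel merger, palatalisation)
Vemola: start from *temlam.
  rule 1: no change — temlam
  rule 2 (palatalisation): temlam → semlam
  rule 3 (pre-nasal raising): semlam → simlam
  ⇒ Vemola simlam
*temlam is the unique common source.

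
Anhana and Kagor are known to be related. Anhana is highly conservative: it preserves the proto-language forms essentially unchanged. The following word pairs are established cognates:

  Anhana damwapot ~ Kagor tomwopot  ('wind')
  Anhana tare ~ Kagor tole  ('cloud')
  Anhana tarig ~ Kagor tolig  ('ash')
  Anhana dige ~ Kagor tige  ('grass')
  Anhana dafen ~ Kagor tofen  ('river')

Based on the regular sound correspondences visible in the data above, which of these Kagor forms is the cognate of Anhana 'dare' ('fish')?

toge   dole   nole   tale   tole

tole

damwapot ~ tomwopot, dafen ~ tofen — Anhana d corresponds to Kagor t word-initially before a back vowel.
tare ~ tole, tarig ~ tolig — Anhana a corresponds to Kagor o after a consonant, before r.
tare ~ tole — Anhana r corresponds to Kagor l between vowels (before a front vowel).
Applying these to Anhana 'dare':
  dare → tare   (d→t word-initially before a back vowel)
  tare → tore   (a→o after a consonant, before r)
  tore → tole   (r→l between vowels (before a front vowel))
So the Kagor cognate is 'tole'.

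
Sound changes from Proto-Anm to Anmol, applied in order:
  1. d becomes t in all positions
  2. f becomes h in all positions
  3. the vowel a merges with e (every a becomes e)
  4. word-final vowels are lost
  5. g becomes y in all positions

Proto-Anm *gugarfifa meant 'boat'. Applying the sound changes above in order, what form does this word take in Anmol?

yuyerhih

Anmol: start from *gugarfifa.
  rule 1: no change — gugarfifa
  rule 2 (unconditioned shift): gugarfifa → gugarhiha
  rule 3 (vowel merger): gugarhiha → gugerhihe
  rule 4 (apocope): gugerhihe → gugerhih
  rule 5 (unconditioned shift): gugerhih → yuyerhih
  ⇒ Anmol yuyerhih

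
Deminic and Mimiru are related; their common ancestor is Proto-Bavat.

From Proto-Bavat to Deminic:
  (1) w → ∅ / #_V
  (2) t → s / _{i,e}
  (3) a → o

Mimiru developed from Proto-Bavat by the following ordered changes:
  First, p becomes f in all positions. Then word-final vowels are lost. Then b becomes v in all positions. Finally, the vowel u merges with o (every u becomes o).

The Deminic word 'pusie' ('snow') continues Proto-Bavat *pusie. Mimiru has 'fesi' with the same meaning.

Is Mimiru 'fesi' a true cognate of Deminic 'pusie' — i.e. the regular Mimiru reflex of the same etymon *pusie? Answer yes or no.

no

Derive the expected Mimiru reflex of *pusie:
Mimiru: *pusie > fusie > fusi > fosi  (by unconditioned shift, apocope, vowel merger)
The regular Mimiru reflex would be 'fosi', but the attested form is 'fesi'. The correspondence is irregular, so they are not cognates (the Mimiru form has a different source).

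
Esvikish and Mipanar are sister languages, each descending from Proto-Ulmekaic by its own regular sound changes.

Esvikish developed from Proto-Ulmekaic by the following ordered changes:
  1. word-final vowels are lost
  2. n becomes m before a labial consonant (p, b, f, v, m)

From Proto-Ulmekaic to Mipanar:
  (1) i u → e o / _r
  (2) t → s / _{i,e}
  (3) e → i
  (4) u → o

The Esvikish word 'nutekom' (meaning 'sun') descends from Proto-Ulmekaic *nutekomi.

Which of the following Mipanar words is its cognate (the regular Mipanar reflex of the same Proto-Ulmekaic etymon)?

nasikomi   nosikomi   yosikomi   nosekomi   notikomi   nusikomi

Mipanar: *nutekomi > nusekomi > nusikomi > nosikomi  (by palatalisation, vowel merger, vowel merger)
Only 'nosikomi' matches the regular Mipanar development of *nutekomi.

nosikomi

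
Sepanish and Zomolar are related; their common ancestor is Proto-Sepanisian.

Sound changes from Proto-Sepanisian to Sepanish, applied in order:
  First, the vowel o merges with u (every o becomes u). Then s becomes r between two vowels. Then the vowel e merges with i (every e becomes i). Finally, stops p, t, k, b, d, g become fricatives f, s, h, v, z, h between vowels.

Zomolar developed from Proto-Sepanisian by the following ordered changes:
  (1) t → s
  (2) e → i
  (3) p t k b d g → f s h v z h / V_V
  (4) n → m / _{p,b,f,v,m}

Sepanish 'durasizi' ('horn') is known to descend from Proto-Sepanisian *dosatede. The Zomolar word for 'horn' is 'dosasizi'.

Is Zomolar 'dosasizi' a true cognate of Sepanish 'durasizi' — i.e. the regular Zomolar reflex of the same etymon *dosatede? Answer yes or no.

Derive the expected Zomolar reflex of *dosatede:
Zomolar: start from *dosatede.
  rule 1 (unconditioned shift): dosatede → dosasede
  rule 2 (vowel merger): dosasede → dosasidi
  rule 3 (intervocalic lenition): dosasidi → dosasizi
  rule 4: no change — dosasizi
  ⇒ Zomolar dosasizi
Zomolar 'dosasizi' matches the regular reflex exactly, so the pair is cognate.

yes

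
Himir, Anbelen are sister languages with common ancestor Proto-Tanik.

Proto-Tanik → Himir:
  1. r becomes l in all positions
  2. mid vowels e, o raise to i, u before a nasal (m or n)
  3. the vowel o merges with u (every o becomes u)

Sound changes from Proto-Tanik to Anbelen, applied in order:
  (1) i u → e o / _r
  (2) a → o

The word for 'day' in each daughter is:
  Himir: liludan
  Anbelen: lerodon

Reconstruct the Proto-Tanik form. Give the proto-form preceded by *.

Position 4: Himir has u, Anbelen has o. Taking the neighbouring segments as reconstructed: Himir u could go back to *o or *u; Anbelen o could go back to *a or *o — the one source consistent with every daughter is *o.
Position 6: Himir has a, Anbelen has o. Himir preserves a here (none of its changes turn any other segment into a), so the proto-segment is *a.
This points to *lirodan. Verify forward in each daughter:
Himir: *lirodan > lilodan > liludan  (by unconditioned shift, vowel merger)
Anbelen: start from *lirodan.
  rule 1 (pre-rhotic lowering): lirodan → lerodan
  rule 2 (vowel merger): lerodan → lerodon
  ⇒ Anbelen lerodon
No other proto-form is consistent with every reflex, so the reconstruction is *lirodan.

*lirodan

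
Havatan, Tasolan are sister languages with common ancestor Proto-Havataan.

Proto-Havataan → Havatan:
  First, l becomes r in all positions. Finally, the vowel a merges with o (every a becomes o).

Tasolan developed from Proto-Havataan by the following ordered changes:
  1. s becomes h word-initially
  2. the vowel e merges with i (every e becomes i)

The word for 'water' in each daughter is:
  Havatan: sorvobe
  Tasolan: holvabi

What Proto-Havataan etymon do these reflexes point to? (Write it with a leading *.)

Position 3: Havatan has r, Tasolan has l. Tasolan preserves l here (none of its changes turn any other segment into l), so the proto-segment is *l.
Position 5: Havatan has o, Tasolan has a. Tasolan preserves a here (none of its changes turn any other segment into a), so the proto-segment is *a.
Position 1: Havatan has s, Tasolan has h. Havatan preserves s here (none of its changes turn any other segment into s), so the proto-segment is *s.
Continuing position by position gives *solvabe; check it forward:
Havatan: *solvabe > sorvabe > sorvobe  (by unconditioned shift, vowel merger)
Tasolan: start from *solvabe.
  rule 1 (debuccalisation): solvabe → holvabe
  rule 2 (vowel merger): holvabe → holvabi
  ⇒ Tasolan holvabi
*solvabe is the unique common source.

*solvabe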